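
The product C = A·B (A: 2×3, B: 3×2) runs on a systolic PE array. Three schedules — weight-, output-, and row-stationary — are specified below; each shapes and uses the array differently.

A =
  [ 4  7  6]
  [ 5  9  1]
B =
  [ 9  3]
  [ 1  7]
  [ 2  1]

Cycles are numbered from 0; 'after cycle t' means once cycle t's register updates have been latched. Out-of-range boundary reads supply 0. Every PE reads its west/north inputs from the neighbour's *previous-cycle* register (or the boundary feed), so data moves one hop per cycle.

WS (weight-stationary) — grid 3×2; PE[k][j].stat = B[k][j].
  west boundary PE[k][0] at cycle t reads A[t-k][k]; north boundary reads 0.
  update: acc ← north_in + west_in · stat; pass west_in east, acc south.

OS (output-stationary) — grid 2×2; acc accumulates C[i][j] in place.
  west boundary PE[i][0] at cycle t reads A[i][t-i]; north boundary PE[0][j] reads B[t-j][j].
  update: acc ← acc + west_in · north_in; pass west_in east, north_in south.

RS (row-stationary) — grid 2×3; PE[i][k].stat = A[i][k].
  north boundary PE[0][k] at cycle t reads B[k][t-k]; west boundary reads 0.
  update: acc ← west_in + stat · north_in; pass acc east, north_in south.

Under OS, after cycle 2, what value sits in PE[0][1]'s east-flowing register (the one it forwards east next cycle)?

register = 7

OS (2×2). Following PE[0][1] plus its west/north inputs:
  after 0 — PE[0][0] acc=36, pass-E 4, pass-S 9
  after 0 — PE[0][1] acc=0, pass-E 0, pass-S 0
  after 1 — PE[0][0] acc=43, pass-E 7, pass-S 1
  after 1 — PE[0][1] acc=12, pass-E 4, pass-S 3
  after 2 — PE[0][0] acc=55, pass-E 6, pass-S 2
  after 2 — PE[0][1] acc=61, pass-E 7, pass-S 7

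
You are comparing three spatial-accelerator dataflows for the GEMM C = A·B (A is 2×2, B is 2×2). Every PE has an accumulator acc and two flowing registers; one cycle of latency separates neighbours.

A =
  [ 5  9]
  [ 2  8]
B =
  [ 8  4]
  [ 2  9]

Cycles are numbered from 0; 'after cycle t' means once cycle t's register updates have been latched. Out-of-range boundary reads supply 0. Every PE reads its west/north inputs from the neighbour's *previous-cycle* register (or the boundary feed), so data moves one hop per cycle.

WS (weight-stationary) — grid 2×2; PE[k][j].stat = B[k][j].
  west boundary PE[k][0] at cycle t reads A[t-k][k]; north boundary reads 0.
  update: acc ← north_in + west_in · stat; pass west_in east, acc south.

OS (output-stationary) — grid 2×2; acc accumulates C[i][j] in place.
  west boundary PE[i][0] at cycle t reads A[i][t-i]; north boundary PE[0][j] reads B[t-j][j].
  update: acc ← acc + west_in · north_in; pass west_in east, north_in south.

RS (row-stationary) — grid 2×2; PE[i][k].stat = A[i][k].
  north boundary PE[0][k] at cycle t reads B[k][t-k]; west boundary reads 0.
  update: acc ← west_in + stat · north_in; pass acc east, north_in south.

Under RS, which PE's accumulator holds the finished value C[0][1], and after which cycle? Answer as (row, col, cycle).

Under RS, C[0][1] lands at PE[0][1]:
  c0 r0c1: 0 / 0 / 0
  c1 r0c1: 58 / 58 / 2
  c2 r0c1: 101 / 101 / 9

(row, col, cycle) = (0, 1, 2)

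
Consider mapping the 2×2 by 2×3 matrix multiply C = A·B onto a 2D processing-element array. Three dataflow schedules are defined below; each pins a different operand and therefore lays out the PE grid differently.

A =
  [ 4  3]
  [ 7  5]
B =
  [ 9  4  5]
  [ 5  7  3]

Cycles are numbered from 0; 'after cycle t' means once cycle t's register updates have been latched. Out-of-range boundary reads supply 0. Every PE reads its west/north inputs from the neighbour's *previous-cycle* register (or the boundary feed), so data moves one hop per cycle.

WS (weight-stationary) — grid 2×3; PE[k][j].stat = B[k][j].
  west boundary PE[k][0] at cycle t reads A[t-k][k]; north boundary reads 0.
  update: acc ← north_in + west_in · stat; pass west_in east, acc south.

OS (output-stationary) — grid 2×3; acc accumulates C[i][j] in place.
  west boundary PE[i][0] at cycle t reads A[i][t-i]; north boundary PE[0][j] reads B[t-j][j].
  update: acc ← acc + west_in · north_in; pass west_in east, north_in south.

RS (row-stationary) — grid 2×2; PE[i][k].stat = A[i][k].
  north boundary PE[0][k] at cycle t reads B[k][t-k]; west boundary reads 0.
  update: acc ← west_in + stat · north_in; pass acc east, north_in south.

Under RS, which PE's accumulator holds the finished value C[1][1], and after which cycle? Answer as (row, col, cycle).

RS — PE[1][1] is where C[1][1] collects:
  @0  [1,1]  acc 0  |  →0  ↓0
  @1  [1,1]  acc 0  |  →0  ↓0
  @2  [1,1]  acc 88  |  →88  ↓5
  @3  [1,1]  acc 63  |  →63  ↓7

(row, col, cycle) = (1, 1, 3)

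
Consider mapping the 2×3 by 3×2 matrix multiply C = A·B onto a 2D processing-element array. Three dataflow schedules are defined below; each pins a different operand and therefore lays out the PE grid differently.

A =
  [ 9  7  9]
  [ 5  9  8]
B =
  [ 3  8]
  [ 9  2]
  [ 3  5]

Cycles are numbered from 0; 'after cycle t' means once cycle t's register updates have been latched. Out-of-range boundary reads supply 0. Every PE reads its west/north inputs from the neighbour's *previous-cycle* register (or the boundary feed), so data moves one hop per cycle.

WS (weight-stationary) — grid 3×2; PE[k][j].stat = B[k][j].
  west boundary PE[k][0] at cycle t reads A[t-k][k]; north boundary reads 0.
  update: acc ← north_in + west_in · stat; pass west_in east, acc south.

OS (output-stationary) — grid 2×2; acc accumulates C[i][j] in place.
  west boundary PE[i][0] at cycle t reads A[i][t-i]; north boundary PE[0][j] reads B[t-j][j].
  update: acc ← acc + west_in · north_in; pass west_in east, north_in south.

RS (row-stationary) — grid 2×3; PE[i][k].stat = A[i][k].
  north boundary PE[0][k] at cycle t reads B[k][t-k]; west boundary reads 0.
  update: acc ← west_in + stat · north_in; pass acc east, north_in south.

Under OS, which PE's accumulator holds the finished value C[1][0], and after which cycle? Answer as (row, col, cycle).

(row, col, cycle) = (1, 0, 3)

OS: C[1][0] accumulates in PE[1][0]:
  c0 r1c0: 0 / 0 / 0
  c1 r1c0: 15 / 5 / 3
  c2 r1c0: 96 / 9 / 9
  c3 r1c0: 120 / 8 / 3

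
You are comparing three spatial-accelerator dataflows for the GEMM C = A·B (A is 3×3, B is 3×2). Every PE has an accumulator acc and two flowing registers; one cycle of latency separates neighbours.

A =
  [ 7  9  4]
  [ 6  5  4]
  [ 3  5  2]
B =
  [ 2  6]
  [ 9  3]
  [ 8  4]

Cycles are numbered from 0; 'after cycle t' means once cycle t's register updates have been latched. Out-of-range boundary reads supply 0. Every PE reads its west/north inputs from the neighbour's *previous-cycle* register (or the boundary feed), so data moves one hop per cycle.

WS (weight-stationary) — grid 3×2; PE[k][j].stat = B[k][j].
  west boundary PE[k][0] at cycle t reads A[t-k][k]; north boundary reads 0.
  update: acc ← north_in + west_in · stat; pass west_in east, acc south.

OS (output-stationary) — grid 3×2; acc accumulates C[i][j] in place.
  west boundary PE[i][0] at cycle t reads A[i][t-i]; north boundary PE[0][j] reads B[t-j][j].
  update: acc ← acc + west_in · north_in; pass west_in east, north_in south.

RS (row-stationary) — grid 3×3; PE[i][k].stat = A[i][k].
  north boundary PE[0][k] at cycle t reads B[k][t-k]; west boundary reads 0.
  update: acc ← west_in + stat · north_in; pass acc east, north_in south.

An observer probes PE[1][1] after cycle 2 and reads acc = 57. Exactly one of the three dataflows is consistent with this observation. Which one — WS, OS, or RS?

dataflow = RS

WS (3×2 grid), PE[1][1]:
  [0] (1,1) acc=0 (h:0 v:0)
  [1] (1,1) acc=0 (h:0 v:0)
  [2] (1,1) acc=69 (h:9 v:69)
OS (3×2 grid), PE[1][1]:
  [0] (1,1) acc=0 (h:0 v:0)
  [1] (1,1) acc=0 (h:0 v:0)
  [2] (1,1) acc=36 (h:6 v:6)
RS (3×3 grid), PE[1][1]:
  [0] (1,1) acc=0 (h:0 v:0)
  [1] (1,1) acc=0 (h:0 v:0)
  [2] (1,1) acc=57 (h:57 v:9)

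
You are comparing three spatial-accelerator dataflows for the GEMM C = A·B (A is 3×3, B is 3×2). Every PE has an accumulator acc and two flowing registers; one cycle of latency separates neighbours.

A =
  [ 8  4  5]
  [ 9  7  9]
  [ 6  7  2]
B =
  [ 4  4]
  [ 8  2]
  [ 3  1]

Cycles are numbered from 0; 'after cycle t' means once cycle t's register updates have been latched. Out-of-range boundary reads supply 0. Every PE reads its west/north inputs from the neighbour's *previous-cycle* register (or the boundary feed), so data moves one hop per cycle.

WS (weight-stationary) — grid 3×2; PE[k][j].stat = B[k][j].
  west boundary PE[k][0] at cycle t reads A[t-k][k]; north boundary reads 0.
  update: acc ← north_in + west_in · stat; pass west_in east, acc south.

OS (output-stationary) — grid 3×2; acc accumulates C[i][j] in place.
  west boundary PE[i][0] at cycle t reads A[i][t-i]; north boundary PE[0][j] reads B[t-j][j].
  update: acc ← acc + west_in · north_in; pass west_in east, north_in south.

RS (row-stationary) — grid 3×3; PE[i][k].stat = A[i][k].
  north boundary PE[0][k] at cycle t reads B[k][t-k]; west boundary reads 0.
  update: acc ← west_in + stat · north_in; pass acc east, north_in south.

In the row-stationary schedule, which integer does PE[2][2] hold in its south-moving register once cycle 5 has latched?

RS 3×3: PE[2][2] cycle-by-cycle (with neighbour feeds):
  after 0 — PE[1][2] acc=0, pass-E 0, pass-S 0
  after 0 — PE[2][1] acc=0, pass-E 0, pass-S 0
  after 0 — PE[2][2] acc=0, pass-E 0, pass-S 0
  after 1 — PE[1][2] acc=0, pass-E 0, pass-S 0
  after 1 — PE[2][1] acc=0, pass-E 0, pass-S 0
  after 1 — PE[2][2] acc=0, pass-E 0, pass-S 0
  after 2 — PE[1][2] acc=0, pass-E 0, pass-S 0
  after 2 — PE[2][1] acc=0, pass-E 0, pass-S 0
  after 2 — PE[2][2] acc=0, pass-E 0, pass-S 0
  after 3 — PE[1][2] acc=119, pass-E 119, pass-S 3
  after 3 — PE[2][1] acc=80, pass-E 80, pass-S 8
  after 3 — PE[2][2] acc=0, pass-E 0, pass-S 0
  after 4 — PE[1][2] acc=59, pass-E 59, pass-S 1
  after 4 — PE[2][1] acc=38, pass-E 38, pass-S 2
  after 4 — PE[2][2] acc=86, pass-E 86, pass-S 3
  after 5 — PE[1][2] acc=0, pass-E 0, pass-S 0
  after 5 — PE[2][1] acc=0, pass-E 0, pass-S 0
  after 5 — PE[2][2] acc=40, pass-E 40, pass-S 1

register = 1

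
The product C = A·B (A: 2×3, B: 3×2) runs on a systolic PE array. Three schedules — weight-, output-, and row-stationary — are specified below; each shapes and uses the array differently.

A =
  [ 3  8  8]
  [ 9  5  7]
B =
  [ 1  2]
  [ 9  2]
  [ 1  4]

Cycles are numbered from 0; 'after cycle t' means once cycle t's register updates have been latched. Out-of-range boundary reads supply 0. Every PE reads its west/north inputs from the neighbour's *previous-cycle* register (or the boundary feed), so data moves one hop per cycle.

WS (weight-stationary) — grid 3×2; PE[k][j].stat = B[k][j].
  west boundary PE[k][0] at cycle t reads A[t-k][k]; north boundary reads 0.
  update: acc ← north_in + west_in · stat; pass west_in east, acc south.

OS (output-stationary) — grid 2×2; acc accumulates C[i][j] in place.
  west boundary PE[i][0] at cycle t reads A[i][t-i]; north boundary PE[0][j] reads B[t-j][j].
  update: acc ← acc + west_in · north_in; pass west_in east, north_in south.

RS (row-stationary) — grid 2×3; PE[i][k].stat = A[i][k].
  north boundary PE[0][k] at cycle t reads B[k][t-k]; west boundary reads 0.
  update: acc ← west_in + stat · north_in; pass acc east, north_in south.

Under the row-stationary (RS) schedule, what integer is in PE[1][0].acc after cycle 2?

Tracing RS — 2×3 array, target PE[1][0]:
  t=0 PE[0][0]: acc=3 h=3 v=1
  t=0 PE[1][0]: acc=0 h=0 v=0
  t=1 PE[0][0]: acc=6 h=6 v=2
  t=1 PE[1][0]: acc=9 h=9 v=1
  t=2 PE[0][0]: acc=0 h=0 v=0
  t=2 PE[1][0]: acc=18 h=18 v=2

PE[1][0].acc = 18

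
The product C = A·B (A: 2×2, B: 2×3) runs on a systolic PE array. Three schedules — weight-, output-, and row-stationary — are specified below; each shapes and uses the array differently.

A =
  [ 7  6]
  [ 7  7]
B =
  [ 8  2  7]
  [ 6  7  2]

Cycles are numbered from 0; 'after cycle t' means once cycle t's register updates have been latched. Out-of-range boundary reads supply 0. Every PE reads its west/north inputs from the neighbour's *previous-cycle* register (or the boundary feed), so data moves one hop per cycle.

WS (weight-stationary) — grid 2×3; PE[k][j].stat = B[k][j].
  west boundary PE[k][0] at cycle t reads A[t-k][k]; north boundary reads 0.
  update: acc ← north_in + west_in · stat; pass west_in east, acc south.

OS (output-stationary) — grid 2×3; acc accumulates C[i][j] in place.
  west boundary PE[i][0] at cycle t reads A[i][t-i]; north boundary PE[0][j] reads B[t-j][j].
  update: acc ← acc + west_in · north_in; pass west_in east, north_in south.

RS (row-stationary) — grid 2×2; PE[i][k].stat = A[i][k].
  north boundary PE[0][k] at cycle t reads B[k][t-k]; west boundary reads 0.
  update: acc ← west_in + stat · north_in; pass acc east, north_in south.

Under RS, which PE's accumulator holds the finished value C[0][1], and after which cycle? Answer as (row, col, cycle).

(row, col, cycle) = (0, 1, 2)

RS — PE[0][1] is where C[0][1] collects:
  c0 r0c1: 0 / 0 / 0
  c1 r0c1: 92 / 92 / 6
  c2 r0c1: 56 / 56 / 7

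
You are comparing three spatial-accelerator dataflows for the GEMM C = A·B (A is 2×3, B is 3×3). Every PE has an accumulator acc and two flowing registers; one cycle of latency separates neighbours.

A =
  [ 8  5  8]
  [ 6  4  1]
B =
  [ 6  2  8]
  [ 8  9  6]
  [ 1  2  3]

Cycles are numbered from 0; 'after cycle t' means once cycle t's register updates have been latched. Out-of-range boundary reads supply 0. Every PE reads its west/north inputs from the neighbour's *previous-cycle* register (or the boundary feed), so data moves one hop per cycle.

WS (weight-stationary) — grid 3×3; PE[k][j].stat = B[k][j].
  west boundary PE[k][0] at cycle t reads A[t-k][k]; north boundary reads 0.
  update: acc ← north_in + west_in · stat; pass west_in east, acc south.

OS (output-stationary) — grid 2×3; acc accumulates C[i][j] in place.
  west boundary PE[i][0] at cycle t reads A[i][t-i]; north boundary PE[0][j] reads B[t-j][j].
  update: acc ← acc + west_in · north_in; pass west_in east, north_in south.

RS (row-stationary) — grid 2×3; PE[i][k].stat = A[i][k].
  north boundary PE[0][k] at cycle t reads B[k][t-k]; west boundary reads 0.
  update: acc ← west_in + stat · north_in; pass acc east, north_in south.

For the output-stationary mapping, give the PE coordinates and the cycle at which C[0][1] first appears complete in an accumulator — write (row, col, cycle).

(row, col, cycle) = (0, 1, 3)

Under OS, C[0][1] lands at PE[0][1]:
  cycle 0: PE[0][1] → acc 0, east 0, south 0
  cycle 1: PE[0][1] → acc 16, east 8, south 2
  cycle 2: PE[0][1] → acc 61, east 5, south 9
  cycle 3: PE[0][1] → acc 77, east 8, south 2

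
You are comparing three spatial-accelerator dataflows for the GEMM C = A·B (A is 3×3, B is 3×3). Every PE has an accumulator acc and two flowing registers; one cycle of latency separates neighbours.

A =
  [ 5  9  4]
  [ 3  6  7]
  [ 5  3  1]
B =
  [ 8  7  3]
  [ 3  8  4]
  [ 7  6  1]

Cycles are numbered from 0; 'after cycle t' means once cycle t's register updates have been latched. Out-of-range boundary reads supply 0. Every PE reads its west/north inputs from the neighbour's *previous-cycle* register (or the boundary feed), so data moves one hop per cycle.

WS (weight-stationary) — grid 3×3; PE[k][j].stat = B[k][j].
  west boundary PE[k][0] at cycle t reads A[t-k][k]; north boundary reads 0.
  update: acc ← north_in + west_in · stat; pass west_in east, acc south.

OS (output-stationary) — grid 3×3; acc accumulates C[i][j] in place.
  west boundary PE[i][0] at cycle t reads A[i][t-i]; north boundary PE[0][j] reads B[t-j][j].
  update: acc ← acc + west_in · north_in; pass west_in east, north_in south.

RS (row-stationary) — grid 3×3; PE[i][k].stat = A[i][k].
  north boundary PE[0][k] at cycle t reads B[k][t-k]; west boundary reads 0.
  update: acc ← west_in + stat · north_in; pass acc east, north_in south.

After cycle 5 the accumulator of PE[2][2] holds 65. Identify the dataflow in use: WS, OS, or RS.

dataflow = RS

WS (3×3 grid), PE[2][2]:
  t=0 PE[2][2]: acc=0 h=0 v=0
  t=1 PE[2][2]: acc=0 h=0 v=0
  t=2 PE[2][2]: acc=0 h=0 v=0
  t=3 PE[2][2]: acc=0 h=0 v=0
  t=4 PE[2][2]: acc=55 h=4 v=55
  t=5 PE[2][2]: acc=40 h=7 v=40
OS (3×3 grid), PE[2][2]:
  t=0 PE[2][2]: acc=0 h=0 v=0
  t=1 PE[2][2]: acc=0 h=0 v=0
  t=2 PE[2][2]: acc=0 h=0 v=0
  t=3 PE[2][2]: acc=0 h=0 v=0
  t=4 PE[2][2]: acc=15 h=5 v=3
  t=5 PE[2][2]: acc=27 h=3 v=4
RS (3×3 grid), PE[2][2]:
  t=0 PE[2][2]: acc=0 h=0 v=0
  t=1 PE[2][2]: acc=0 h=0 v=0
  t=2 PE[2][2]: acc=0 h=0 v=0
  t=3 PE[2][2]: acc=0 h=0 v=0
  t=4 PE[2][2]: acc=56 h=56 v=7
  t=5 PE[2][2]: acc=65 h=65 v=6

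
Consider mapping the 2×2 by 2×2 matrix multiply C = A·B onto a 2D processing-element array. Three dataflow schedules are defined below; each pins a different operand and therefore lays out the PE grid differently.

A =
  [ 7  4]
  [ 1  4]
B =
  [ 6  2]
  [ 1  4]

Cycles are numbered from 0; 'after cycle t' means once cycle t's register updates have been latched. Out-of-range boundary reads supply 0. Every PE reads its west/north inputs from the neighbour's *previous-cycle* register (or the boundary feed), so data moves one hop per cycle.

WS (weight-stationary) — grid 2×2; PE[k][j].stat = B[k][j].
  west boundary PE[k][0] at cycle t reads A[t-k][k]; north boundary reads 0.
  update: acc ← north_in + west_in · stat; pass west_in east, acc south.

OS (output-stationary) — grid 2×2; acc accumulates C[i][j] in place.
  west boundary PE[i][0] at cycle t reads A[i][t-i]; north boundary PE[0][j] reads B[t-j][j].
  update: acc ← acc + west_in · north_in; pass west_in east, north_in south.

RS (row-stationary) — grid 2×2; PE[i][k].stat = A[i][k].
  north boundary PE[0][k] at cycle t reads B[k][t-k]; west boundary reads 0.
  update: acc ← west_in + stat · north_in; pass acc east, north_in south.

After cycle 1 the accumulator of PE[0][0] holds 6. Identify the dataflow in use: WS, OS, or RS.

dataflow = WS

WS [2×2] PE[0][0] across cycles:
  cycle 0: PE[0][0] → acc 42, east 7, south 42
  cycle 1: PE[0][0] → acc 6, east 1, south 6
OS [2×2] PE[0][0] across cycles:
  cycle 0: PE[0][0] → acc 42, east 7, south 6
  cycle 1: PE[0][0] → acc 46, east 4, south 1
RS [2×2] PE[0][0] across cycles:
  cycle 0: PE[0][0] → acc 42, east 42, south 6
  cycle 1: PE[0][0] → acc 14, east 14, south 2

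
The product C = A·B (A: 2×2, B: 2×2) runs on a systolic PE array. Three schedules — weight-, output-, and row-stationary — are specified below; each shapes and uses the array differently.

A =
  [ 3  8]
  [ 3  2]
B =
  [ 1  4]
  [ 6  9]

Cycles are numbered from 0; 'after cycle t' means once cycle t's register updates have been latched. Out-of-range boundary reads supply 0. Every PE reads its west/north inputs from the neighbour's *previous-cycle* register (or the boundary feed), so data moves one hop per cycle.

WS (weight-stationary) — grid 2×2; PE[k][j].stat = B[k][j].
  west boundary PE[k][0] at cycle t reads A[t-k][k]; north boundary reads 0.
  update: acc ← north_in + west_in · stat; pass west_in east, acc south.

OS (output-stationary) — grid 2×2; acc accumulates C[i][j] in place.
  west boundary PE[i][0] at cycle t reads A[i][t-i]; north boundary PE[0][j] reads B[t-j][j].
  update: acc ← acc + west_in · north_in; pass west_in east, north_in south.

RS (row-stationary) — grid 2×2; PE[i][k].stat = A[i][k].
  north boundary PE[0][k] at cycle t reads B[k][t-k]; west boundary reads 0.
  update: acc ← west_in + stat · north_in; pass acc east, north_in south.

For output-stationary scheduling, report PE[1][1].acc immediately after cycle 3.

PE[1][1].acc = 30

Tracing OS — 2×2 array, target PE[1][1]:
  after 0 — PE[0][1] acc=0, pass-E 0, pass-S 0
  after 0 — PE[1][0] acc=0, pass-E 0, pass-S 0
  after 0 — PE[1][1] acc=0, pass-E 0, pass-S 0
  after 1 — PE[0][1] acc=12, pass-E 3, pass-S 4
  after 1 — PE[1][0] acc=3, pass-E 3, pass-S 1
  after 1 — PE[1][1] acc=0, pass-E 0, pass-S 0
  after 2 — PE[0][1] acc=84, pass-E 8, pass-S 9
  after 2 — PE[1][0] acc=15, pass-E 2, pass-S 6
  after 2 — PE[1][1] acc=12, pass-E 3, pass-S 4
  after 3 — PE[0][1] acc=84, pass-E 0, pass-S 0
  after 3 — PE[1][0] acc=15, pass-E 0, pass-S 0
  after 3 — PE[1][1] acc=30, pass-E 2, pass-S 9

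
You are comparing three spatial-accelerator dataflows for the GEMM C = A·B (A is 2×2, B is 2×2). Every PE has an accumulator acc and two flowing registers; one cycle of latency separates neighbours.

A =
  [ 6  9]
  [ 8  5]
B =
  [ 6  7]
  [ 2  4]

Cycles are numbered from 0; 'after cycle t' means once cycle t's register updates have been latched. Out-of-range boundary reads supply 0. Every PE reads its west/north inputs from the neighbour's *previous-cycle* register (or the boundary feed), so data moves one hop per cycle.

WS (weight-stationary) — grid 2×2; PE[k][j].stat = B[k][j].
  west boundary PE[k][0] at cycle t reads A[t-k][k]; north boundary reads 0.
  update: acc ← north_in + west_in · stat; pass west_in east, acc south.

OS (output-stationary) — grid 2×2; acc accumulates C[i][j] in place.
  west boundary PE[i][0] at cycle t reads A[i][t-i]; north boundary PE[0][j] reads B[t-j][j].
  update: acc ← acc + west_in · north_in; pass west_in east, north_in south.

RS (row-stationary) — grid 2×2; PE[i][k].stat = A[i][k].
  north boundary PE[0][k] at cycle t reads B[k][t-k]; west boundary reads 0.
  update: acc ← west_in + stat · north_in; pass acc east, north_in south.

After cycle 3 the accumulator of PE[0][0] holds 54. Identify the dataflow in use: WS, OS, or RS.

— WS: 2×2; PE[0][0] trace:
  0: (0,0).acc=36  regs=<6,36>
  1: (0,0).acc=48  regs=<8,48>
  2: (0,0).acc=0  regs=<0,0>
  3: (0,0).acc=0  regs=<0,0>
— OS: 2×2; PE[0][0] trace:
  0: (0,0).acc=36  regs=<6,6>
  1: (0,0).acc=54  regs=<9,2>
  2: (0,0).acc=54  regs=<0,0>
  3: (0,0).acc=54  regs=<0,0>
— RS: 2×2; PE[0][0] trace:
  0: (0,0).acc=36  regs=<36,6>
  1: (0,0).acc=42  regs=<42,7>
  2: (0,0).acc=0  regs=<0,0>
  3: (0,0).acc=0  regs=<0,0>

dataflow = OS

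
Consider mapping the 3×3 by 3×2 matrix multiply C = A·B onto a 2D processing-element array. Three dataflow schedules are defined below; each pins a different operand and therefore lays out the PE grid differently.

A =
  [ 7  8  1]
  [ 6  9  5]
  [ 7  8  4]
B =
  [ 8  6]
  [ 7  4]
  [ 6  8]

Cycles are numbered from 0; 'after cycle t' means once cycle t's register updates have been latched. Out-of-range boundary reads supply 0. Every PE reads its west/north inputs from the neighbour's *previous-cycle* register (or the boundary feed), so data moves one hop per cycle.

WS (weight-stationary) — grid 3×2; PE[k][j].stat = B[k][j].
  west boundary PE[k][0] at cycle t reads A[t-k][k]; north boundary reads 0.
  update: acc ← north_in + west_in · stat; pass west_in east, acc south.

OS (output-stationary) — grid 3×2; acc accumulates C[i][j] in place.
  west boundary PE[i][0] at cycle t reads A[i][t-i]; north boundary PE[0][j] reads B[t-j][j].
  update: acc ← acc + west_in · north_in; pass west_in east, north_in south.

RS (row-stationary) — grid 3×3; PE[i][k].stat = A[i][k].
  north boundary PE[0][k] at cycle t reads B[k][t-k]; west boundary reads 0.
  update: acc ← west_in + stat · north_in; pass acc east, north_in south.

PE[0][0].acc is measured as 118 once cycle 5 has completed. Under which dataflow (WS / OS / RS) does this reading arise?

dataflow = OS

WS [3×2] PE[0][0] across cycles:
  t=0 PE[0][0]: acc=56 h=7 v=56
  t=1 PE[0][0]: acc=48 h=6 v=48
  t=2 PE[0][0]: acc=56 h=7 v=56
  t=3 PE[0][0]: acc=0 h=0 v=0
  t=4 PE[0][0]: acc=0 h=0 v=0
  t=5 PE[0][0]: acc=0 h=0 v=0
OS [3×2] PE[0][0] across cycles:
  t=0 PE[0][0]: acc=56 h=7 v=8
  t=1 PE[0][0]: acc=112 h=8 v=7
  t=2 PE[0][0]: acc=118 h=1 v=6
  t=3 PE[0][0]: acc=118 h=0 v=0
  t=4 PE[0][0]: acc=118 h=0 v=0
  t=5 PE[0][0]: acc=118 h=0 v=0
RS [3×3] PE[0][0] across cycles:
  t=0 PE[0][0]: acc=56 h=56 v=8
  t=1 PE[0][0]: acc=42 h=42 v=6
  t=2 PE[0][0]: acc=0 h=0 v=0
  t=3 PE[0][0]: acc=0 h=0 v=0
  t=4 PE[0][0]: acc=0 h=0 v=0
  t=5 PE[0][0]: acc=0 h=0 v=0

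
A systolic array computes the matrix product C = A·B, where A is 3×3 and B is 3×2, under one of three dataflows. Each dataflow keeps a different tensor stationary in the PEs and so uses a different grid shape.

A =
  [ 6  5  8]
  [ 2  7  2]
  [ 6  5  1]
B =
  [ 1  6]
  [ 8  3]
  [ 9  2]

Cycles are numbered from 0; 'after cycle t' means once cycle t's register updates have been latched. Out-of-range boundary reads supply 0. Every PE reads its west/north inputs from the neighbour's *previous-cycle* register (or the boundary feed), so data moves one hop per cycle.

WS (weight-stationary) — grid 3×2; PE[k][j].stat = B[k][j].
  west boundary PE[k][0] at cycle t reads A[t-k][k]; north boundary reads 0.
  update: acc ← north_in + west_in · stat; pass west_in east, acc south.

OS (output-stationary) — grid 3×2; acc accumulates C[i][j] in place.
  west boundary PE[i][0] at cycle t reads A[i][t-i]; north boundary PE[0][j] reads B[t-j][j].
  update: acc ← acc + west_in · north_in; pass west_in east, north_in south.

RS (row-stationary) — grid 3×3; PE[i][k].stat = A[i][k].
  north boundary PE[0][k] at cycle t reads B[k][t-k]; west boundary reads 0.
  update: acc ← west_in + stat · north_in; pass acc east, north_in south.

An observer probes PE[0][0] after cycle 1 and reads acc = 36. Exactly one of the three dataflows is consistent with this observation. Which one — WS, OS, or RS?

dataflow = RS

— WS: 3×2; PE[0][0] trace:
  0: (0,0).acc=6  regs=<6,6>
  1: (0,0).acc=2  regs=<2,2>
— OS: 3×2; PE[0][0] trace:
  0: (0,0).acc=6  regs=<6,1>
  1: (0,0).acc=46  regs=<5,8>
— RS: 3×3; PE[0][0] trace:
  0: (0,0).acc=6  regs=<6,1>
  1: (0,0).acc=36  regs=<36,6>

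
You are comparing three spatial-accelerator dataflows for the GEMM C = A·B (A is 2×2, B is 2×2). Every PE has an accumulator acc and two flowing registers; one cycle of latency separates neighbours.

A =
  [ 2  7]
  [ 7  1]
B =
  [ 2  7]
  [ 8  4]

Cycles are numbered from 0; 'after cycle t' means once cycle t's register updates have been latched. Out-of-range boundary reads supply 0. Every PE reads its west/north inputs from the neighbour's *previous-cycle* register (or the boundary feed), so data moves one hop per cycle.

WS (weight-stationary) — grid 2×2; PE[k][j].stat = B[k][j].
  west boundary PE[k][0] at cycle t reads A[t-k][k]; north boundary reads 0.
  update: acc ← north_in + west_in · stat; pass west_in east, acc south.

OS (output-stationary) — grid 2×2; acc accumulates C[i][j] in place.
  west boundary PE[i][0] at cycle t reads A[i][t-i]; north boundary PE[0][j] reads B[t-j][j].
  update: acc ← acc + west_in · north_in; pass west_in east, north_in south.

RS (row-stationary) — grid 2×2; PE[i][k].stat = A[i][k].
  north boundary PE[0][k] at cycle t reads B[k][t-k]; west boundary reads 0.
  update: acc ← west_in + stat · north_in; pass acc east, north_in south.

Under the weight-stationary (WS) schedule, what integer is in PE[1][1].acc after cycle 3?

PE[1][1].acc = 53

WS (2×2). Following PE[1][1] plus its west/north inputs:
  [0] (0,1) acc=0 (h:0 v:0)
  [0] (1,0) acc=0 (h:0 v:0)
  [0] (1,1) acc=0 (h:0 v:0)
  [1] (0,1) acc=14 (h:2 v:14)
  [1] (1,0) acc=60 (h:7 v:60)
  [1] (1,1) acc=0 (h:0 v:0)
  [2] (0,1) acc=49 (h:7 v:49)
  [2] (1,0) acc=22 (h:1 v:22)
  [2] (1,1) acc=42 (h:7 v:42)
  [3] (0,1) acc=0 (h:0 v:0)
  [3] (1,0) acc=0 (h:0 v:0)
  [3] (1,1) acc=53 (h:1 v:53)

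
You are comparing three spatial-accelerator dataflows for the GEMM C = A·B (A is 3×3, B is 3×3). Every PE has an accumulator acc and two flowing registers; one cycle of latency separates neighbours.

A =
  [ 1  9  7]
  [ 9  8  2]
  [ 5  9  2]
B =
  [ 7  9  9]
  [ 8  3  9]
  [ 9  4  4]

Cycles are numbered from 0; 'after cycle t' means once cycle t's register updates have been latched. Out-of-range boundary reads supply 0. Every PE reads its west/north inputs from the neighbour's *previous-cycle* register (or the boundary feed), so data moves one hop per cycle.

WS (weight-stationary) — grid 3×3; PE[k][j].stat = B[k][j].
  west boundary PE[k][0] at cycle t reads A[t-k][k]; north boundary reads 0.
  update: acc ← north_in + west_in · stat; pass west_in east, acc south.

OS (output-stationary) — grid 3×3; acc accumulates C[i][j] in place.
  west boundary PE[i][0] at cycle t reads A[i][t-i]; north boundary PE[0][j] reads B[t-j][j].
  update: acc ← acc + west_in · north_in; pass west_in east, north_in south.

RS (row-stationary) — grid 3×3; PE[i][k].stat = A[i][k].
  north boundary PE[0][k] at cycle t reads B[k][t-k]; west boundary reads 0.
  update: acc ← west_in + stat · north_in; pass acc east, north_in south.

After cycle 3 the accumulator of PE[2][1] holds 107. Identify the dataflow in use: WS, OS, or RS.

dataflow = RS

WS [3×3] PE[2][1] across cycles:
  [0] (2,1) acc=0 (h:0 v:0)
  [1] (2,1) acc=0 (h:0 v:0)
  [2] (2,1) acc=0 (h:0 v:0)
  [3] (2,1) acc=64 (h:7 v:64)
OS [3×3] PE[2][1] across cycles:
  [0] (2,1) acc=0 (h:0 v:0)
  [1] (2,1) acc=0 (h:0 v:0)
  [2] (2,1) acc=0 (h:0 v:0)
  [3] (2,1) acc=45 (h:5 v:9)
RS [3×3] PE[2][1] across cycles:
  [0] (2,1) acc=0 (h:0 v:0)
  [1] (2,1) acc=0 (h:0 v:0)
  [2] (2,1) acc=0 (h:0 v:0)
  [3] (2,1) acc=107 (h:107 v:8)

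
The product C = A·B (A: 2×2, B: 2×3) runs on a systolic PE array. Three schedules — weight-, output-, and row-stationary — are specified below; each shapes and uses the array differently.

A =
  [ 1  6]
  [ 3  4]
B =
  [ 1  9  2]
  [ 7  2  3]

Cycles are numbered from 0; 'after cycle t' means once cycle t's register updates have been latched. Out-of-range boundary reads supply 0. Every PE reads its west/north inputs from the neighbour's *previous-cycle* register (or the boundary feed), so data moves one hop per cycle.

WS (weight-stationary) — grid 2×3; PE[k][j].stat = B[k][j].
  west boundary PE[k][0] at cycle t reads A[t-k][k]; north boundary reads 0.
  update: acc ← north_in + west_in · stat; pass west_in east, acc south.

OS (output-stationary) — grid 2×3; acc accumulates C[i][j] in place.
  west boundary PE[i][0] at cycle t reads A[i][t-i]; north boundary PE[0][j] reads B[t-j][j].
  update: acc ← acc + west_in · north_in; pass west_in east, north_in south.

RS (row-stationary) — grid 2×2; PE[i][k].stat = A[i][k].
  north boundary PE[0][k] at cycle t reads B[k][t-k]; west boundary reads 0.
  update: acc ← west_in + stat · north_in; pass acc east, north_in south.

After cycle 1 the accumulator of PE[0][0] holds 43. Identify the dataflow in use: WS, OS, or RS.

WS (2×3 grid), PE[0][0]:
  step 0 · PE0,0: acc=1; fwd→1 fwd↓1
  step 1 · PE0,0: acc=3; fwd→3 fwd↓3
OS (2×3 grid), PE[0][0]:
  step 0 · PE0,0: acc=1; fwd→1 fwd↓1
  step 1 · PE0,0: acc=43; fwd→6 fwd↓7
RS (2×2 grid), PE[0][0]:
  step 0 · PE0,0: acc=1; fwd→1 fwd↓1
  step 1 · PE0,0: acc=9; fwd→9 fwd↓9

dataflow = OS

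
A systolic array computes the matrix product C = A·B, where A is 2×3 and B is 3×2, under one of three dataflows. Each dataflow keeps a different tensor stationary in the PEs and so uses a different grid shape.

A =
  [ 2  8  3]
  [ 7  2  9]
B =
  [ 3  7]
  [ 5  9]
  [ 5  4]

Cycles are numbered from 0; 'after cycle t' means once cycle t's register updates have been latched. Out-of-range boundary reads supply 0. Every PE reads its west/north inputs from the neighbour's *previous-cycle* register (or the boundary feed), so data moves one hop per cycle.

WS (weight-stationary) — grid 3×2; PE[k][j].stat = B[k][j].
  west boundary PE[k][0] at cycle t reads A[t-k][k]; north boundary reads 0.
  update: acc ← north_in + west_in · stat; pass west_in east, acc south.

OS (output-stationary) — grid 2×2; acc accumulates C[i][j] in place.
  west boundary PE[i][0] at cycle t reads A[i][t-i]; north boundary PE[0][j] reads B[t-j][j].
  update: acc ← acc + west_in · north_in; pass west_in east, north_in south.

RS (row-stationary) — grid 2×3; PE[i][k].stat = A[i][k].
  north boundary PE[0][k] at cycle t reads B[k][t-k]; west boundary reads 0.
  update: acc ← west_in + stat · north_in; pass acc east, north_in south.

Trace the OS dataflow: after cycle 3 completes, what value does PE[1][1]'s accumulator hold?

OS on a 2×2 grid — tracing PE[1][1] and its feeders:
  step 0 · PE0,1: acc=0; fwd→0 fwd↓0
  step 0 · PE1,0: acc=0; fwd→0 fwd↓0
  step 0 · PE1,1: acc=0; fwd→0 fwd↓0
  step 1 · PE0,1: acc=14; fwd→2 fwd↓7
  step 1 · PE1,0: acc=21; fwd→7 fwd↓3
  step 1 · PE1,1: acc=0; fwd→0 fwd↓0
  step 2 · PE0,1: acc=86; fwd→8 fwd↓9
  step 2 · PE1,0: acc=31; fwd→2 fwd↓5
  step 2 · PE1,1: acc=49; fwd→7 fwd↓7
  step 3 · PE0,1: acc=98; fwd→3 fwd↓4
  step 3 · PE1,0: acc=76; fwd→9 fwd↓5
  step 3 · PE1,1: acc=67; fwd→2 fwd↓9

PE[1][1].acc = 67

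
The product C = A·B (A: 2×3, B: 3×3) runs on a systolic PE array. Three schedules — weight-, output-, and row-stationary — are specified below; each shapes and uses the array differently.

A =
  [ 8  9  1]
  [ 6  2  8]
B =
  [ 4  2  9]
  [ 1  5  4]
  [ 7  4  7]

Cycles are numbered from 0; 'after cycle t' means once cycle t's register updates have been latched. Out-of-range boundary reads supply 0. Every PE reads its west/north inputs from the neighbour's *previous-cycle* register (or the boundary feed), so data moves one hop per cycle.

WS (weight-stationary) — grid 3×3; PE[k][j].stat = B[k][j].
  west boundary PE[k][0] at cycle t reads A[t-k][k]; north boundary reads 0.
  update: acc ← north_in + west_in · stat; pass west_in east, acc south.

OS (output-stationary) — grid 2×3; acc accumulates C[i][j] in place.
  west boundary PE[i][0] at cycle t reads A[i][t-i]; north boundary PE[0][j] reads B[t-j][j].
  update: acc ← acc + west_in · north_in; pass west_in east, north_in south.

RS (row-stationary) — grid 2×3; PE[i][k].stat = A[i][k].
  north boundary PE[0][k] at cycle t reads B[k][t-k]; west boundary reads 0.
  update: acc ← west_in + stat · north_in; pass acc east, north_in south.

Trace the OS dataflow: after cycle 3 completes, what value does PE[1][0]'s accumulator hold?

Tracing OS — 2×3 array, target PE[1][0]:
  0: (0,0).acc=32  regs=<8,4>
  0: (1,0).acc=0  regs=<0,0>
  1: (0,0).acc=41  regs=<9,1>
  1: (1,0).acc=24  regs=<6,4>
  2: (0,0).acc=48  regs=<1,7>
  2: (1,0).acc=26  regs=<2,1>
  3: (0,0).acc=48  regs=<0,0>
  3: (1,0).acc=82  regs=<8,7>

PE[1][0].acc = 82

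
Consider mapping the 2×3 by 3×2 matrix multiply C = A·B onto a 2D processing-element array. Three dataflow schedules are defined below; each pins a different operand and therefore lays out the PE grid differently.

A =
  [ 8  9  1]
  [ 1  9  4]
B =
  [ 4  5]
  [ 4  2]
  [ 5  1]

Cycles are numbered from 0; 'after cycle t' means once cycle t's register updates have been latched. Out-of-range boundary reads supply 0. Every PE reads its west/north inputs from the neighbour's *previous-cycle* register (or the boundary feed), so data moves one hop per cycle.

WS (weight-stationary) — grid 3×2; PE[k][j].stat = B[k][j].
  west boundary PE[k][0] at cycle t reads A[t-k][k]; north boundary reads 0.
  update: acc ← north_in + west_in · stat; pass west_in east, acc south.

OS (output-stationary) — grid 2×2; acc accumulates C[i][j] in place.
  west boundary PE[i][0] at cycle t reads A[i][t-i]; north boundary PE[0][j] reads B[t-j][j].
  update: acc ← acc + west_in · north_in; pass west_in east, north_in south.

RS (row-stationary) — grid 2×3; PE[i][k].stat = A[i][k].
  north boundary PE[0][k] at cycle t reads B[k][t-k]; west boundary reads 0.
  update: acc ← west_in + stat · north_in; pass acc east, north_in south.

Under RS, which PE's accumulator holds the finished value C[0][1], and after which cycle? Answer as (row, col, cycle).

RS: C[0][1] accumulates in PE[0][2]:
  0: (0,2).acc=0  regs=<0,0>
  1: (0,2).acc=0  regs=<0,0>
  2: (0,2).acc=73  regs=<73,5>
  3: (0,2).acc=59  regs=<59,1>

(row, col, cycle) = (0, 2, 3)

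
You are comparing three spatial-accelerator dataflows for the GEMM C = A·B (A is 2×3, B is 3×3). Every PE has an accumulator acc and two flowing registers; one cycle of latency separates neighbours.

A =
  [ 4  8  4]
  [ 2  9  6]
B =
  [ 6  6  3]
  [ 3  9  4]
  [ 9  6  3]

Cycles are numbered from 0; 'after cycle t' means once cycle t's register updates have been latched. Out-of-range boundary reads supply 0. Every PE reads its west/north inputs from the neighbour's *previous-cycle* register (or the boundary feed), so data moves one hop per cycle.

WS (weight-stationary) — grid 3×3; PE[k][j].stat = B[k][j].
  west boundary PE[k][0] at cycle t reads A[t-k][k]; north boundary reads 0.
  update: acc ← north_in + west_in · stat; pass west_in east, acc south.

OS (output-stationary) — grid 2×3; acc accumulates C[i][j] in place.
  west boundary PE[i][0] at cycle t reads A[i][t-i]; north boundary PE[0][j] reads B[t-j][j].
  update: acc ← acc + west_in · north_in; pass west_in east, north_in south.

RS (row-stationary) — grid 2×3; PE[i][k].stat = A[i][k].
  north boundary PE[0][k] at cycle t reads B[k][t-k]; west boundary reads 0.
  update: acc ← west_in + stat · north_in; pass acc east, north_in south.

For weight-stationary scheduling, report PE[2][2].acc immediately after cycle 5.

PE[2][2].acc = 60

WS on a 3×3 grid — tracing PE[2][2] and its feeders:
  @0  [1,2]  acc 0  |  →0  ↓0
  @0  [2,1]  acc 0  |  →0  ↓0
  @0  [2,2]  acc 0  |  →0  ↓0
  @1  [1,2]  acc 0  |  →0  ↓0
  @1  [2,1]  acc 0  |  →0  ↓0
  @1  [2,2]  acc 0  |  →0  ↓0
  @2  [1,2]  acc 0  |  →0  ↓0
  @2  [2,1]  acc 0  |  →0  ↓0
  @2  [2,2]  acc 0  |  →0  ↓0
  @3  [1,2]  acc 44  |  →8  ↓44
  @3  [2,1]  acc 120  |  →4  ↓120
  @3  [2,2]  acc 0  |  →0  ↓0
  @4  [1,2]  acc 42  |  →9  ↓42
  @4  [2,1]  acc 129  |  →6  ↓129
  @4  [2,2]  acc 56  |  →4  ↓56
  @5  [1,2]  acc 0  |  →0  ↓0
  @5  [2,1]  acc 0  |  →0  ↓0
  @5  [2,2]  acc 60  |  →6  ↓60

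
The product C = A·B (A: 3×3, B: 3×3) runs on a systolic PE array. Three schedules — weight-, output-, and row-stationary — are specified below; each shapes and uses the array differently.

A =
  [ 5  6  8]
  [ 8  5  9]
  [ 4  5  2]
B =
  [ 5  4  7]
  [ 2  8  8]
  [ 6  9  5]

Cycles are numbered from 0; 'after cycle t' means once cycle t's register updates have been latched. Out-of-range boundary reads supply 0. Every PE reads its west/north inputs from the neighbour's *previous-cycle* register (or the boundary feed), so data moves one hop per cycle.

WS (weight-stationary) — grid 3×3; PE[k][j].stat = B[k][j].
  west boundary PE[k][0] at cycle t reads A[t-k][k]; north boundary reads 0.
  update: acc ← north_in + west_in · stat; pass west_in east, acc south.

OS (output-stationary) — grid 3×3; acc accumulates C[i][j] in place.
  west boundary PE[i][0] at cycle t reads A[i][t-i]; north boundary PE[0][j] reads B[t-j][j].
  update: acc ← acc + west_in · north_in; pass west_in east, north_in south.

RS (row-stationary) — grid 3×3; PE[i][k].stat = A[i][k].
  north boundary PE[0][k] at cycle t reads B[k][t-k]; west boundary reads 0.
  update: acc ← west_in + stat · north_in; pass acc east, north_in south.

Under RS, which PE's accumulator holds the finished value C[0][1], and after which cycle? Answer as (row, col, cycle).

(row, col, cycle) = (0, 2, 3)

Under RS, C[0][1] lands at PE[0][2]:
  after 0 — PE[0][2] acc=0, pass-E 0, pass-S 0
  after 1 — PE[0][2] acc=0, pass-E 0, pass-S 0
  after 2 — PE[0][2] acc=85, pass-E 85, pass-S 6
  after 3 — PE[0][2] acc=140, pass-E 140, pass-S 9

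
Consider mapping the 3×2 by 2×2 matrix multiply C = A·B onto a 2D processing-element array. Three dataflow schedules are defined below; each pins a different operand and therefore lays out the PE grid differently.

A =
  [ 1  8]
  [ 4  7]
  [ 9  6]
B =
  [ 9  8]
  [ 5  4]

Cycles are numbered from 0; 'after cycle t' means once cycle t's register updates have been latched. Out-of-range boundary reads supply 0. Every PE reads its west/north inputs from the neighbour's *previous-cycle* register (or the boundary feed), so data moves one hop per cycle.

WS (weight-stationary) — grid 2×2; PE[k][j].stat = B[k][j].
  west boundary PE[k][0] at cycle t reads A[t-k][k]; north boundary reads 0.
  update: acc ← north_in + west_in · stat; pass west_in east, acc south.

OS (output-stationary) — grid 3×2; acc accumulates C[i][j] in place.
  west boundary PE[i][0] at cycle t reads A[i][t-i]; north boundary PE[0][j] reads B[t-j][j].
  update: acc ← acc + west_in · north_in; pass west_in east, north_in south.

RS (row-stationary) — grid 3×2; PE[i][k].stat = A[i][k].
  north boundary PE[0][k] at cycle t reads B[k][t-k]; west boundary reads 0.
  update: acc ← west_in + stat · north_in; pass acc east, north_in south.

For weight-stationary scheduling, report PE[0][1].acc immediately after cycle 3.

PE[0][1].acc = 72

WS 2×2: PE[0][1] cycle-by-cycle (with neighbour feeds):
  c0 r0c0: 9 / 1 / 9
  c0 r0c1: 0 / 0 / 0
  c1 r0c0: 36 / 4 / 36
  c1 r0c1: 8 / 1 / 8
  c2 r0c0: 81 / 9 / 81
  c2 r0c1: 32 / 4 / 32
  c3 r0c0: 0 / 0 / 0
  c3 r0c1: 72 / 9 / 72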